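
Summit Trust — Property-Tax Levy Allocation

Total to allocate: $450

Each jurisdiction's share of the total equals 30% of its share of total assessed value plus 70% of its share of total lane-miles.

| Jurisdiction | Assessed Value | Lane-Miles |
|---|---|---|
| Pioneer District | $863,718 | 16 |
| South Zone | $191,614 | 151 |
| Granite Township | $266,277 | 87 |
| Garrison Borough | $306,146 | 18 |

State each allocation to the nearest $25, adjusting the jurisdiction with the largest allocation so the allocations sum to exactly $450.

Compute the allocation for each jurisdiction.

Totals — assessed value 1,627,755, lane-miles 272.
Composite weights (30% assessed value + 70% lane-miles): Pioneer District 0.2004; South Zone 0.4239; Granite Township 0.2730; Garrison Borough 0.1027.
Raw shares: Pioneer District 90.16; South Zone 190.76; Granite Township 122.84; Garrison Borough 46.24.
Rounded to nearest $25: Pioneer District $100; South Zone $200; Granite Township $125; Garrison Borough $50. Sum = $475.
Difference $450 − $475 = −$25 applied to largest allocation (South Zone): South Zone becomes $175.

Pioneer District: $100; South Zone: $175; Granite Township: $125; Garrison Borough: $50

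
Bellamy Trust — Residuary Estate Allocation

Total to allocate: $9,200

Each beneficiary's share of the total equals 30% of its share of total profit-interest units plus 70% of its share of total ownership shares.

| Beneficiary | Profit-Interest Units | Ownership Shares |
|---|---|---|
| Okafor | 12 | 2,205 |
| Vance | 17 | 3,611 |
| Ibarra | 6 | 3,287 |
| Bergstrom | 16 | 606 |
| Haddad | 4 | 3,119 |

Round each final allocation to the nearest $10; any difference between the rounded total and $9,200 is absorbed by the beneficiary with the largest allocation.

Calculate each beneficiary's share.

Profit-interest units total 55; ownership shares total 12,828.
Combined weights (30% profit-interest units + 70% ownership shares): Okafor 0.1858; Vance 0.2898; Ibarra 0.2121; Bergstrom 0.1203; Haddad 0.1920.
Unrounded shares: Okafor 1,709.15; Vance 2,665.91; Ibarra 1,951.25; Bergstrom 1,107.14; Haddad 1,766.55.
At nearest $10: Okafor $1,710; Vance $2,670; Ibarra $1,950; Bergstrom $1,110; Haddad $1,770. Sum = $9,210.
Difference $9,200 − $9,210 = −$10 applied to largest allocation (Vance): Vance becomes $2,660.

Okafor: $1,710; Vance: $2,660; Ibarra: $1,950; Bergstrom: $1,110; Haddad: $1,770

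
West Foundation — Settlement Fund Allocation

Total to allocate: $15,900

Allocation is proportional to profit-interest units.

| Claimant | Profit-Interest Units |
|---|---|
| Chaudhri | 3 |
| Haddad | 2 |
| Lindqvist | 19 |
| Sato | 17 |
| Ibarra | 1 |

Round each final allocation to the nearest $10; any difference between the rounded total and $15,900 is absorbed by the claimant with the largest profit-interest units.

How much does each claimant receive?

Chaudhri: $1,140; Haddad: $760; Lindqvist: $7,180; Sato: $6,440; Ibarra: $380

Sum of profit-interest units: 42.
Raw shares: Chaudhri 3/42 × $15,900 = 1,135.71; Haddad 2/42 × $15,900 = 757.14; Lindqvist 19/42 × $15,900 = 7,192.86; Sato 17/42 × $15,900 = 6,435.71; Ibarra 1/42 × $15,900 = 378.57.
Rounded to nearest $10: Chaudhri $1,140; Haddad $760; Lindqvist $7,190; Sato $6,440; Ibarra $380. Sum = $15,910.
Difference $15,900 − $15,910 = −$10 applied to largest profit-interest units (Lindqvist): Lindqvist becomes $7,180.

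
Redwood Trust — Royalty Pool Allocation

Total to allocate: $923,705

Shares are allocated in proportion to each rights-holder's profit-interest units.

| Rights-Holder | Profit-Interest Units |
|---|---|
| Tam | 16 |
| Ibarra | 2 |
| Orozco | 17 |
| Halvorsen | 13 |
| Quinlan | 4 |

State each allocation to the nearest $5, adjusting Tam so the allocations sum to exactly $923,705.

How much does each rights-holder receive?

Tam: $284,220 | Ibarra: $35,525 | Orozco: $301,980 | Halvorsen: $230,925 | Quinlan: $71,055

Sum of profit-interest units: 52.
Proportional shares: Tam 16/52 × $923,705 = 284,216.92; Ibarra 2/52 × $923,705 = 35,527.12; Orozco 17/52 × $923,705 = 301,980.48; Halvorsen 13/52 × $923,705 = 230,926.25; Quinlan 4/52 × $923,705 = 71,054.23.
At nearest $5: Tam $284,215; Ibarra $35,525; Orozco $301,980; Halvorsen $230,925; Quinlan $71,055. Sum = $923,700.
Difference $923,705 − $923,700 = +$5 applied to Tam: Tam becomes $284,220.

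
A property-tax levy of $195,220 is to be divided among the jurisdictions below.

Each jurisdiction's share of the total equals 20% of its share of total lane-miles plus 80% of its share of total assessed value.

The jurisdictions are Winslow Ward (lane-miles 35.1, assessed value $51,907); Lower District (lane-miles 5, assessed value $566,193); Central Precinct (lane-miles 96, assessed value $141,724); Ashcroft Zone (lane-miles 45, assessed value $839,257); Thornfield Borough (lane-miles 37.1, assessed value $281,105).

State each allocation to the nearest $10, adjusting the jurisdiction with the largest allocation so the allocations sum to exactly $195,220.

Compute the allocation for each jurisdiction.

Winslow Ward: $10,590 | Lower District: $47,930 | Central Precinct: $28,950 | Ashcroft Zone: $77,760 | Thornfield Borough: $29,990

Lane-miles total 218.2; assessed value total 1,880,186.
Blended shares (20% lane-miles + 80% assessed value): Winslow Ward 0.0543; Lower District 0.2455; Central Precinct 0.1483; Ashcroft Zone 0.3983; Thornfield Borough 0.1536.
Raw shares: Winslow Ward 10,592.29; Lower District 47,925.01; Central Precinct 28,950.11; Ashcroft Zone 77,764.30; Thornfield Borough 29,988.29.
Rounded to nearest $10: Winslow Ward $10,590; Lower District $47,930; Central Precinct $28,950; Ashcroft Zone $77,760; Thornfield Borough $29,990. Sum = $195,220.
Rounded total matches; no reconciliation needed.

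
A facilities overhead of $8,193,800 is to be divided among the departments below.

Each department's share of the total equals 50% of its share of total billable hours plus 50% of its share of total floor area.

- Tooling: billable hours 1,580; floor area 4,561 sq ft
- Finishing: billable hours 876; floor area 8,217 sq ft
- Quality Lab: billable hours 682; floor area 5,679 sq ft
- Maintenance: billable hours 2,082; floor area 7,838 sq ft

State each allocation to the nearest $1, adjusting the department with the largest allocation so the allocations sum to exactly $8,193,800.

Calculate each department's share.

Tooling: $1,950,686 | Finishing: $1,967,778 | Quality Lab: $1,420,084 | Maintenance: $2,855,252

Billable hours total 5,220; floor area total 26,295.
Combined weights (50% billable hours + 50% floor area): Tooling 0.2381; Finishing 0.2402; Quality Lab 0.1733; Maintenance 0.3485.
Pro-rata amounts: Tooling 1,950,685.76; Finishing 1,967,777.78; Quality Lab 1,420,083.70; Maintenance 2,855,252.75.
After rounding ($1): Tooling $1,950,686; Finishing $1,967,778; Quality Lab $1,420,084; Maintenance $2,855,253. Sum = $8,193,801.
Difference $8,193,800 − $8,193,801 = −$1 applied to largest allocation (Maintenance): Maintenance becomes $2,855,252.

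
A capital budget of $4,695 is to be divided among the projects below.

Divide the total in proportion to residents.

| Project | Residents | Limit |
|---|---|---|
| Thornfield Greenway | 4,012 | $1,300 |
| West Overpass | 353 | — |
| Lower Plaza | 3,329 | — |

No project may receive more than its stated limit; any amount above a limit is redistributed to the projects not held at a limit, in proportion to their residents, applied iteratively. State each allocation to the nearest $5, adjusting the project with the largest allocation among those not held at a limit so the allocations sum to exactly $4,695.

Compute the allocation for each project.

Thornfield Greenway: $1,300 | West Overpass: $325 | Lower Plaza: $3,070

Residents total: 7,694.
Pro-rata shares before constraints: Thornfield Greenway 2,448.19; West Overpass 215.41; Lower Plaza 2,031.41.
Held at cap: Thornfield Greenway ($1,300); remaining pool $3,395 reallocated over remaining residents 3,682.
Remaining shares: West Overpass 325.48 → $325; Lower Plaza 3,069.52 → $3,070.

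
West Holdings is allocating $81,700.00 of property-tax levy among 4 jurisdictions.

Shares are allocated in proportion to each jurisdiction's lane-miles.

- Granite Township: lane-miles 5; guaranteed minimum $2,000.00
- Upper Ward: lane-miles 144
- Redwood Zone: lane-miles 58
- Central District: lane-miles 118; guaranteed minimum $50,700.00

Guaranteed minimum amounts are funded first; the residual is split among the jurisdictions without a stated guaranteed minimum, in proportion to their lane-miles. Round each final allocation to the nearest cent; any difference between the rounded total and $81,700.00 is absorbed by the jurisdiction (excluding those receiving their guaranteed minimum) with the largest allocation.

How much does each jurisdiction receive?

Guaranteed amounts: Granite Township $2,000.00; Central District $50,700.00. Residual $29,000.00.
Residual split over remaining lane-miles 202: Upper Ward 20,673.2673 → $20,673.27; Redwood Zone 8,326.7327 → $8,326.73.

Granite Township: $2,000.00; Upper Ward: $20,673.27; Redwood Zone: $8,326.73; Central District: $50,700.00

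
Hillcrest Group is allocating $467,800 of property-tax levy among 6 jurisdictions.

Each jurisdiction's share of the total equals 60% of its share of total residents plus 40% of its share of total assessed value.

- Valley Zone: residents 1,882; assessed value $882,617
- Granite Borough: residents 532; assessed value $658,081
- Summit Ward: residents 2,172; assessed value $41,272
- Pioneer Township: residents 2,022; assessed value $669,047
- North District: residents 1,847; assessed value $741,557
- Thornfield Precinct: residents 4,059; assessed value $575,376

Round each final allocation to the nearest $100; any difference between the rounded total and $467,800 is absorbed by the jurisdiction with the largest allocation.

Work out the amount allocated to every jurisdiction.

Totals — residents 12,514, assessed value 3,567,950.
Composite weights (60% residents + 40% assessed value): Valley Zone 0.1892; Granite Borough 0.0993; Summit Ward 0.1088; Pioneer Township 0.1720; North District 0.1717; Thornfield Precinct 0.2591.
Pro-rata amounts: Valley Zone 88,500.47; Granite Borough 46,445.22; Summit Ward 50,880.89; Pioneer Township 80,439.96; North District 80,317.60; Thornfield Precinct 121,215.86.
Rounded to nearest $100: Valley Zone $88,500; Granite Borough $46,400; Summit Ward $50,900; Pioneer Township $80,400; North District $80,300; Thornfield Precinct $121,200. Sum = $467,700.
Difference $467,800 − $467,700 = +$100 applied to largest allocation (Thornfield Precinct): Thornfield Precinct becomes $121,300.

Valley Zone: $88,500; Granite Borough: $46,400; Summit Ward: $50,900; Pioneer Township: $80,400; North District: $80,300; Thornfield Precinct: $121,300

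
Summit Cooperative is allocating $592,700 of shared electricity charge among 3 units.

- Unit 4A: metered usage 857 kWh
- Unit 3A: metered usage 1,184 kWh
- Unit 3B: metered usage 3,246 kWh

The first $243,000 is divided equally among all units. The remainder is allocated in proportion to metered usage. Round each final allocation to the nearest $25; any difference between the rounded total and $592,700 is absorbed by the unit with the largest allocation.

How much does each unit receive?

Unit 4A: $137,675 | Unit 3A: $159,325 | Unit 3B: $295,700

Equal tier: $243,000 ÷ 3 = $81,000 apiece.
Remainder $349,700 by metered usage (total 5,287): Unit 4A 56,684.87 → $56,675; Unit 3A 78,313.75 → $78,325; Unit 3B 214,701.38 → $214,700.
Totals: Unit 4A $81,000 + $56,675 = $137,675; Unit 3A $81,000 + $78,325 = $159,325; Unit 3B $81,000 + $214,700 = $295,700.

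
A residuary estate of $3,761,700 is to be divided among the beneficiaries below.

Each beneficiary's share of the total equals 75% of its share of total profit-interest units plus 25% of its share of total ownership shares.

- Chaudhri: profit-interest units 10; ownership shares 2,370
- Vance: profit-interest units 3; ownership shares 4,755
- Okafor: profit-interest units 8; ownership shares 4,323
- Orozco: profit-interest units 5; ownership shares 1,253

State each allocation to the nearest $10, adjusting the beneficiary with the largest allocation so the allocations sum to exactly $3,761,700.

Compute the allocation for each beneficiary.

Profit-interest units total 26; ownership shares total 12,701.
Blended shares (75% profit-interest units + 25% ownership shares): Chaudhri 0.3351; Vance 0.1801; Okafor 0.3159; Orozco 0.1689.
Pro-rata amounts: Chaudhri 1,260,588.59; Vance 677,608.01; Okafor 1,188,174.16; Orozco 635,329.24.
Rounded to nearest $10: Chaudhri $1,260,590; Vance $677,610; Okafor $1,188,170; Orozco $635,330. Sum = $3,761,700.
No rounding difference to absorb.

Chaudhri: $1,260,590; Vance: $677,610; Okafor: $1,188,170; Orozco: $635,330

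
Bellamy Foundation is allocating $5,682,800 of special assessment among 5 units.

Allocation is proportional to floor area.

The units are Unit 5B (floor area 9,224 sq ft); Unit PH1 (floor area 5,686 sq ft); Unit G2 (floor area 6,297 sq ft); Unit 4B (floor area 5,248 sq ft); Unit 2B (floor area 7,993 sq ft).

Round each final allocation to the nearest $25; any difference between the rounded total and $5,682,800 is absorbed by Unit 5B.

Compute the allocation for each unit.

Combined floor area = 34,448.
Unrounded shares: Unit 5B 9,224/34,448 × $5,682,800 = 1,521,660.10; Unit PH1 5,686/34,448 × $5,682,800 = 938,005.13; Unit G2 6,297/34,448 × $5,682,800 = 1,038,800.27; Unit 4B 5,248/34,448 × $5,682,800 = 865,749.37; Unit 2B 7,993/34,448 × $5,682,800 = 1,318,585.13.
At nearest $25: Unit 5B $1,521,650; Unit PH1 $938,000; Unit G2 $1,038,800; Unit 4B $865,750; Unit 2B $1,318,575. Sum = $5,682,775.
Difference $5,682,800 − $5,682,775 = +$25 applied to Unit 5B: Unit 5B becomes $1,521,675.

Unit 5B: $1,521,675 · Unit PH1: $938,000 · Unit G2: $1,038,800 · Unit 4B: $865,750 · Unit 2B: $1,318,575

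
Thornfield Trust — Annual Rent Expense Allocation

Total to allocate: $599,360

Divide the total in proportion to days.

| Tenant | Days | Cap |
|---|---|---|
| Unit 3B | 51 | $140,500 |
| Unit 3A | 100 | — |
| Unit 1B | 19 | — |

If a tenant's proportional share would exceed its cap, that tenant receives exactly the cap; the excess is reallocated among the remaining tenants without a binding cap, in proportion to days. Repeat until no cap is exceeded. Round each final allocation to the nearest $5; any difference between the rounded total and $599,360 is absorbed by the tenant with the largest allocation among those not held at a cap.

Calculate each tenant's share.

Unit 3B: $140,500 | Unit 3A: $385,595 | Unit 1B: $73,265

Days total: 170.
Proportional shares (ignoring caps): Unit 3B 179,808.00; Unit 3A 352,564.71; Unit 1B 66,987.29.
Cap binds for Unit 3B ($140,500); balance $458,860 reallocated over remaining days 119.
Remaining shares: Unit 3A 385,596.64 → $385,595; Unit 1B 73,263.36 → $73,265.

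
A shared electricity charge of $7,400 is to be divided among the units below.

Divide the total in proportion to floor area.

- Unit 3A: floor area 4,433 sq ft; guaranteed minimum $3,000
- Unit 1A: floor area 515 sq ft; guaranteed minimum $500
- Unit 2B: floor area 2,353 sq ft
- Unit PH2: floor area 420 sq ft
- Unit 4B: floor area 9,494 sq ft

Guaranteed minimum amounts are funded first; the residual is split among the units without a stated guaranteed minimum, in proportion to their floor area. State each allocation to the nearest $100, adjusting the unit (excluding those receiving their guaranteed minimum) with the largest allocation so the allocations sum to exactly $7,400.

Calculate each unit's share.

Guaranteed amounts: Unit 3A $3,000; Unit 1A $500. Remaining pool $3,900.
Remaining pool split over remaining floor area 12,267: Unit 2B 748.08 → $700; Unit PH2 133.53 → $100; Unit 4B 3,018.39 → $3,000.
Rounding difference +$100 applied to Unit 4B → $3,100.

Unit 3A: $3,000 · Unit 1A: $500 · Unit 2B: $700 · Unit PH2: $100 · Unit 4B: $3,100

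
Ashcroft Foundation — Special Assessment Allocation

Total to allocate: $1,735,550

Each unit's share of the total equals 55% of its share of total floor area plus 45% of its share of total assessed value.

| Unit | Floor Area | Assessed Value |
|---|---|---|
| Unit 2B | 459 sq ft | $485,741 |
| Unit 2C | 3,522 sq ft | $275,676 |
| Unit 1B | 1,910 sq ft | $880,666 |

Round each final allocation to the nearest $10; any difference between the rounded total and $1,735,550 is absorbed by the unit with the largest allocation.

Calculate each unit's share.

Unit 2B: $305,400 | Unit 2C: $701,810 | Unit 1B: $728,340

Totals — floor area 5,891, assessed value 1,642,083.
Combined weights (55% floor area + 45% assessed value): Unit 2B 0.1760; Unit 2C 0.4044; Unit 1B 0.4197.
Pro-rata amounts: Unit 2B 305,399.57; Unit 2C 701,805.19; Unit 1B 728,345.24.
At nearest $10: Unit 2B $305,400; Unit 2C $701,810; Unit 1B $728,350. Sum = $1,735,560.
Difference $1,735,550 − $1,735,560 = −$10 applied to largest allocation (Unit 1B): Unit 1B becomes $728,340.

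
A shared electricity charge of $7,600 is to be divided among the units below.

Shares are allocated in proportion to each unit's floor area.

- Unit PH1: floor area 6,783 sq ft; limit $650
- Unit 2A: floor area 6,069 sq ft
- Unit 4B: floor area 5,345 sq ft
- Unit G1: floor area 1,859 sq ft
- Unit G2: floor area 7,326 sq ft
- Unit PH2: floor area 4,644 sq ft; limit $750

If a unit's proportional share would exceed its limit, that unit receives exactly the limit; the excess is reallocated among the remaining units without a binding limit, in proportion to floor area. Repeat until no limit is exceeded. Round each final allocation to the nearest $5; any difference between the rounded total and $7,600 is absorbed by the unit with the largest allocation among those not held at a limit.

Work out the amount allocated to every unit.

Unit PH1: $650 | Unit 2A: $1,825 | Unit 4B: $1,610 | Unit G1: $560 | Unit G2: $2,205 | Unit PH2: $750

Combined floor area = 32,026.
Pro-rata shares before constraints: Unit PH1 1,609.65; Unit 2A 1,440.22; Unit 4B 1,268.41; Unit G1 441.15; Unit G2 1,738.51; Unit PH2 1,102.05.
Cap binds for Unit PH1 ($650), Unit PH2 ($750); remaining pool $6,200 reallocated over remaining floor area 20,599.
Remaining shares: Unit 2A 1,826.68 → $1,825; Unit 4B 1,608.77 → $1,610; Unit G1 559.53 → $560; Unit G2 2,205.02 → $2,205.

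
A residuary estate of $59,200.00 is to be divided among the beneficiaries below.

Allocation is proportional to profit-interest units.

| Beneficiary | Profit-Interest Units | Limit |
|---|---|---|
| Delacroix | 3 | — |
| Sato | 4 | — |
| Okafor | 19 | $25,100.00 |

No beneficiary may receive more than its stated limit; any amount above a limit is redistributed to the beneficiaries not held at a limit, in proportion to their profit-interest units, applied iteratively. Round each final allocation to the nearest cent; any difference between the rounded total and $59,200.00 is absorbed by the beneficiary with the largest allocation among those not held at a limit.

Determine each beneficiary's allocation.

Combined profit-interest units = 26.
Proportional shares (ignoring caps): Delacroix 6,830.7692; Sato 9,107.6923; Okafor 43,261.5385.
Held at cap: Okafor ($25,100.00); residual $34,100.00 reallocated over remaining profit-interest units 7.
Shares after redistribution: Delacroix 14,614.2857 → $14,614.29; Sato 19,485.7143 → $19,485.71.

Delacroix: $14,614.29 · Sato: $19,485.71 · Okafor: $25,100.00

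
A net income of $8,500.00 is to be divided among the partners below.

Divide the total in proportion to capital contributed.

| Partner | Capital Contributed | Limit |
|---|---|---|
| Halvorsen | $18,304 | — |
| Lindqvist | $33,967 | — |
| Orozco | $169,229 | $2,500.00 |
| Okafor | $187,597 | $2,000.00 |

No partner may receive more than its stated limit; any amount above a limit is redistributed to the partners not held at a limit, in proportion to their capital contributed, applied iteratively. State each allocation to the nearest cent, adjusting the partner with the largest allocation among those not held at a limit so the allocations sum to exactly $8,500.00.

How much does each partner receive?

Total capital contributed = 409,097.
Unconstrained shares: Halvorsen 380.3108; Lindqvist 705.7483; Orozco 3,516.1502; Okafor 3,897.7907.
Capped: Orozco ($2,500.00), Okafor ($2,000.00); residual $4,000.00 reallocated over remaining capital contributed 52,271.
Redistributed shares: Halvorsen 1,400.7002 → $1,400.70; Lindqvist 2,599.2998 → $2,599.30.

Halvorsen: $1,400.70; Lindqvist: $2,599.30; Orozco: $2,500.00; Okafor: $2,000.00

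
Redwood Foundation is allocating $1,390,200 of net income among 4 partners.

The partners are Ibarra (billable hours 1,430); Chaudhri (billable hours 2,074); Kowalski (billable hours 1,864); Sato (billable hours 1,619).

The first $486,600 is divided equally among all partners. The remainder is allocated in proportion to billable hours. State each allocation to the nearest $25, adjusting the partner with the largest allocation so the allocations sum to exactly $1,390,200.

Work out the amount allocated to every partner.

First tranche $486,600 split equally: $121,650 each.
Remainder $903,600 by billable hours (total 6,987): Ibarra 184,936.02 → $184,925; Chaudhri 268,221.90 → $268,225; Kowalski 241,063.46 → $241,075; Sato 209,378.62 → $209,375.
Totals: Ibarra $121,650 + $184,925 = $306,575; Chaudhri $121,650 + $268,225 = $389,875; Kowalski $121,650 + $241,075 = $362,725; Sato $121,650 + $209,375 = $331,025.

Ibarra: $306,575; Chaudhri: $389,875; Kowalski: $362,725; Sato: $331,025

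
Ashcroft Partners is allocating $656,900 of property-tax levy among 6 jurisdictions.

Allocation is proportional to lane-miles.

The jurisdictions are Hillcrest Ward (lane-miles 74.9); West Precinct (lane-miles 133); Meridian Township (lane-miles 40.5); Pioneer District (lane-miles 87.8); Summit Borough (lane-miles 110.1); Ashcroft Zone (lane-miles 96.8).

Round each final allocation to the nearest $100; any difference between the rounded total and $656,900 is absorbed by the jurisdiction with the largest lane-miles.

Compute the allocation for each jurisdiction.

Hillcrest Ward: $90,600 | West Precinct: $160,800 | Meridian Township: $49,000 | Pioneer District: $106,200 | Summit Borough: $133,200 | Ashcroft Zone: $117,100

Lane-miles total: 543.1.
Pro-rata amounts: Hillcrest Ward 74.9/543.1 × $656,900 = 90,594.38; West Precinct 133/543.1 × $656,900 = 160,868.53; Meridian Township 40.5/543.1 × $656,900 = 48,986.28; Pioneer District 87.8/543.1 × $656,900 = 106,197.42; Summit Borough 110.1/543.1 × $656,900 = 133,170.12; Ashcroft Zone 96.8/543.1 × $656,900 = 117,083.26.
After rounding ($100): Hillcrest Ward $90,600; West Precinct $160,900; Meridian Township $49,000; Pioneer District $106,200; Summit Borough $133,200; Ashcroft Zone $117,100. Sum = $657,000.
Difference $656,900 − $657,000 = −$100 applied to largest lane-miles (West Precinct): West Precinct becomes $160,800.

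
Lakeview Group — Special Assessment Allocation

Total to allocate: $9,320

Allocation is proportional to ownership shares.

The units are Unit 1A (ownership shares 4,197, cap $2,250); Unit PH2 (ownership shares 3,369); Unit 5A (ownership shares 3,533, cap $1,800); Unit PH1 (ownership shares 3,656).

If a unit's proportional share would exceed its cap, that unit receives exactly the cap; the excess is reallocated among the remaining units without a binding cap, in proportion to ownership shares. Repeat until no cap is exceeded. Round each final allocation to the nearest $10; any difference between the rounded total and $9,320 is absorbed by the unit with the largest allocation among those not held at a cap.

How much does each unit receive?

Sum of ownership shares: 14,755.
Pro-rata shares before constraints: Unit 1A 2,651.04; Unit PH2 2,128.03; Unit 5A 2,231.62; Unit PH1 2,309.31.
Cap binds for Unit 1A ($2,250), Unit 5A ($1,800); residual $5,270 reallocated over remaining ownership shares 7,025.
Shares after redistribution: Unit PH2 2,527.35 → $2,530; Unit PH1 2,742.65 → $2,740.

Unit 1A: $2,250 | Unit PH2: $2,530 | Unit 5A: $1,800 | Unit PH1: $2,740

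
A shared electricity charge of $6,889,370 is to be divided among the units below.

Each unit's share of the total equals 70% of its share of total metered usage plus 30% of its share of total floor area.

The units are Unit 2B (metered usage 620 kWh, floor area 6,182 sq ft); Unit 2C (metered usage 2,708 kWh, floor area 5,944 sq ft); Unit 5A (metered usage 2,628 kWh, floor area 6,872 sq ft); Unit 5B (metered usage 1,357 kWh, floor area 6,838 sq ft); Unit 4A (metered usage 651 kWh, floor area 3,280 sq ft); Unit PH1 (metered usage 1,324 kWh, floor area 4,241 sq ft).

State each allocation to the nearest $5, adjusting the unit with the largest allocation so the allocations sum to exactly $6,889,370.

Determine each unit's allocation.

Metered usage total 9,288; floor area total 33,357.
Composite weights (70% metered usage + 30% floor area): Unit 2B 0.1023; Unit 2C 0.2575; Unit 5A 0.2599; Unit 5B 0.1638; Unit 4A 0.0786; Unit PH1 0.1379.
Unrounded shares: Unit 2B 704,958.12; Unit 2C 1,774,352.73; Unit 5A 1,790,313.95; Unit 5B 1,128,272.71; Unit 4A 541,245.19; Unit PH1 950,227.29.
At nearest $5: Unit 2B $704,960; Unit 2C $1,774,355; Unit 5A $1,790,315; Unit 5B $1,128,275; Unit 4A $541,245; Unit PH1 $950,225. Sum = $6,889,375.
Difference $6,889,370 − $6,889,375 = −$5 applied to largest allocation (Unit 5A): Unit 5A becomes $1,790,310.

Unit 2B: $704,960 | Unit 2C: $1,774,355 | Unit 5A: $1,790,310 | Unit 5B: $1,128,275 | Unit 4A: $541,245 | Unit PH1: $950,225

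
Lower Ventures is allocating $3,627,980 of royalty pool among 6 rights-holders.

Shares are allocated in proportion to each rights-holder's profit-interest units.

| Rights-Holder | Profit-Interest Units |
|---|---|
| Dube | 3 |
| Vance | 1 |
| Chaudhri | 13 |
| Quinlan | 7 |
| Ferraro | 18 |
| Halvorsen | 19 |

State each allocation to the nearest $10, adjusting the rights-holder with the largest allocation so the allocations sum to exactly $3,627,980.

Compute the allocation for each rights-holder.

Dube: $178,430 · Vance: $59,480 · Chaudhri: $773,180 · Quinlan: $416,330 · Ferraro: $1,070,550 · Halvorsen: $1,130,010

Total profit-interest units = 61.
Proportional shares: Dube 3/61 × $3,627,980 = 178,425.25; Vance 1/61 × $3,627,980 = 59,475.08; Chaudhri 13/61 × $3,627,980 = 773,176.07; Quinlan 7/61 × $3,627,980 = 416,325.57; Ferraro 18/61 × $3,627,980 = 1,070,551.48; Halvorsen 19/61 × $3,627,980 = 1,130,026.56.
At nearest $10: Dube $178,430; Vance $59,480; Chaudhri $773,180; Quinlan $416,330; Ferraro $1,070,550; Halvorsen $1,130,030. Sum = $3,628,000.
Difference $3,627,980 − $3,628,000 = −$20 applied to largest allocation (Halvorsen): Halvorsen becomes $1,130,010.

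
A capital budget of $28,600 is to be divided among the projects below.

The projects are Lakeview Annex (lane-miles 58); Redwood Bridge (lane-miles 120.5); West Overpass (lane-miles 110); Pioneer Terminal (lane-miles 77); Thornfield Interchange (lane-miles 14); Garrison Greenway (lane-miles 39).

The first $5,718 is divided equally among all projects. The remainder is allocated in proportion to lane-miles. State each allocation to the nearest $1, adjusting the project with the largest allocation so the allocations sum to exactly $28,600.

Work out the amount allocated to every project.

Lakeview Annex: $4,124 · Redwood Bridge: $7,543 · West Overpass: $6,967 · Pioneer Terminal: $5,163 · Thornfield Interchange: $1,718 · Garrison Greenway: $3,085

$5,718 shared equally gives $953 per project.
Remainder $22,882 by lane-miles (total 418.5): Lakeview Annex 3,171.22 → $3,171; Redwood Bridge 6,588.49 → $6,588; West Overpass 6,014.38 → $6,014; Pioneer Terminal 4,210.07 → $4,210; Thornfield Interchange 765.47 → $765; Garrison Greenway 2,132.37 → $2,132.
Rounding difference +$2 on remainder applied to Redwood Bridge.
Totals: Lakeview Annex $953 + $3,171 = $4,124; Redwood Bridge $953 + $6,590 = $7,543; West Overpass $953 + $6,014 = $6,967; Pioneer Terminal $953 + $4,210 = $5,163; Thornfield Interchange $953 + $765 = $1,718; Garrison Greenway $953 + $2,132 = $3,085.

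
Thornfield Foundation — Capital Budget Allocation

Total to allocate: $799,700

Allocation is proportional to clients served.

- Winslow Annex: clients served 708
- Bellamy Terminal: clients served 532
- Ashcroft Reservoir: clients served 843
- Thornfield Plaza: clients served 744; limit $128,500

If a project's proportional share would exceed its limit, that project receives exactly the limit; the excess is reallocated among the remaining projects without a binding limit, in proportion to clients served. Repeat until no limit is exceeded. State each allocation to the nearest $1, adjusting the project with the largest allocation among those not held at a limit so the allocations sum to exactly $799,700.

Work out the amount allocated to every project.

Winslow Annex: $228,137 | Bellamy Terminal: $171,425 | Ashcroft Reservoir: $271,638 | Thornfield Plaza: $128,500

Combined clients served = 2,827.
Unconstrained shares: Winslow Annex 200,278.60; Bellamy Terminal 150,491.83; Ashcroft Reservoir 238,467.32; Thornfield Plaza 210,462.26.
Held at cap: Thornfield Plaza ($128,500); balance $671,200 reallocated over remaining clients served 2,083.
Shares after redistribution: Winslow Annex 228,137.11 → $228,137; Bellamy Terminal 171,425.06 → $171,425; Ashcroft Reservoir 271,637.83 → $271,638.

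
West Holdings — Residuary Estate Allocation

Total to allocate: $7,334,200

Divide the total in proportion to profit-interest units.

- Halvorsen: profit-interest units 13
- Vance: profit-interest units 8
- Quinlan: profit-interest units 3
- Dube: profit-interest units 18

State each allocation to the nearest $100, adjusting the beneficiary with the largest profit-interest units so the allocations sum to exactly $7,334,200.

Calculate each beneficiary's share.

Halvorsen: $2,270,100; Vance: $1,397,000; Quinlan: $523,900; Dube: $3,143,200

Combined profit-interest units = 13 + 8 + 3 + 18 = 42.
Unrounded shares: Halvorsen 2,270,109.52; Vance 1,396,990.48; Quinlan 523,871.43; Dube 3,143,228.57.
At nearest $100: Halvorsen $2,270,100; Vance $1,397,000; Quinlan $523,900; Dube $3,143,200. Sum = $7,334,200.
Rounded total matches; no reconciliation needed.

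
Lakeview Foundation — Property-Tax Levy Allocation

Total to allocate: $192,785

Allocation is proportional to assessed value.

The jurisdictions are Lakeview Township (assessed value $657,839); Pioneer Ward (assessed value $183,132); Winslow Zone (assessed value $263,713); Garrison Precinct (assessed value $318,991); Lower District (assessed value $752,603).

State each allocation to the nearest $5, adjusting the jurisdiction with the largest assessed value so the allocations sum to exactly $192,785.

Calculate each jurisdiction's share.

Assessed value total: 657,839 + 183,132 + 263,713 + 318,991 + 752,603 = 2,176,278.
Pro-rata amounts: Lakeview Township 58,274.49; Pioneer Ward 16,222.70; Winslow Zone 23,360.95; Garrison Precinct 28,257.73; Lower District 66,669.13.
Rounded to nearest $5: Lakeview Township $58,275; Pioneer Ward $16,225; Winslow Zone $23,360; Garrison Precinct $28,260; Lower District $66,670. Sum = $192,790.
Difference $192,785 − $192,790 = −$5 applied to largest assessed value (Lower District): Lower District becomes $66,665.

Lakeview Township: $58,275 | Pioneer Ward: $16,225 | Winslow Zone: $23,360 | Garrison Precinct: $28,260 | Lower District: $66,665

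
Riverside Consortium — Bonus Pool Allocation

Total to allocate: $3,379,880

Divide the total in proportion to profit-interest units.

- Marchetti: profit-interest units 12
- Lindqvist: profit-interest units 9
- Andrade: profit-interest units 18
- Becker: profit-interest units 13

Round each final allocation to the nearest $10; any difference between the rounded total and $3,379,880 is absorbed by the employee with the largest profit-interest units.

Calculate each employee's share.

Marchetti: $779,970 · Lindqvist: $584,980 · Andrade: $1,169,960 · Becker: $844,970

Profit-interest units total: 12 + 9 + 18 + 13 = 52.
Proportional shares: Marchetti 779,972.31; Lindqvist 584,979.23; Andrade 1,169,958.46; Becker 844,970.00.
Rounded to nearest $10: Marchetti $779,970; Lindqvist $584,980; Andrade $1,169,960; Becker $844,970. Sum = $3,379,880.
Sum already equals the total — no adjustment.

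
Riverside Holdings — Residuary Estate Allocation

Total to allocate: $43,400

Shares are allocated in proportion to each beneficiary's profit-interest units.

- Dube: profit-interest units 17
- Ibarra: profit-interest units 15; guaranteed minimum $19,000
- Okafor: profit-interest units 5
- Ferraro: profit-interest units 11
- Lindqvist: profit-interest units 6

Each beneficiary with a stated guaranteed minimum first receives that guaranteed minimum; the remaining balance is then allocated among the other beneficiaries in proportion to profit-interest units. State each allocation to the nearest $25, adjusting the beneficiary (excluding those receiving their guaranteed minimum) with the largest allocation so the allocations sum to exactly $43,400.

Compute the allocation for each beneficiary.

Minimums first: Ibarra $19,000. Residual $24,400.
Residual split over remaining profit-interest units 39: Dube 10,635.90 → $10,625; Okafor 3,128.21 → $3,125; Ferraro 6,882.05 → $6,875; Lindqvist 3,753.85 → $3,750.
Rounding difference +$25 applied to Dube → $10,650.

Dube: $10,650; Ibarra: $19,000; Okafor: $3,125; Ferraro: $6,875; Lindqvist: $3,750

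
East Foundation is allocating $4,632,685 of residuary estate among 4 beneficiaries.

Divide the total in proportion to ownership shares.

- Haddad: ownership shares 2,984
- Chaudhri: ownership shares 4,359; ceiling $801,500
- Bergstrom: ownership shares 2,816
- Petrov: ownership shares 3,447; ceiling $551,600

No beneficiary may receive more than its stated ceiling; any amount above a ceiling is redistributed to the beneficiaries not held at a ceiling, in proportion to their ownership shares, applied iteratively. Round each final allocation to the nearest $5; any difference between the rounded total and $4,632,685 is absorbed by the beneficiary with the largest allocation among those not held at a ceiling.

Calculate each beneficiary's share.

Sum of ownership shares: 13,606.
Proportional shares (ignoring caps): Haddad 1,016,017.35; Chaudhri 1,484,188.88; Bergstrom 958,815.30; Petrov 1,173,663.47.
Held at cap: Chaudhri ($801,500), Petrov ($551,600); residual $3,279,585 reallocated over remaining ownership shares 5,800.
Remaining shares: Haddad 1,687,289.94 → $1,687,290; Bergstrom 1,592,295.06 → $1,592,295.

Haddad: $1,687,290 | Chaudhri: $801,500 | Bergstrom: $1,592,295 | Petrov: $551,600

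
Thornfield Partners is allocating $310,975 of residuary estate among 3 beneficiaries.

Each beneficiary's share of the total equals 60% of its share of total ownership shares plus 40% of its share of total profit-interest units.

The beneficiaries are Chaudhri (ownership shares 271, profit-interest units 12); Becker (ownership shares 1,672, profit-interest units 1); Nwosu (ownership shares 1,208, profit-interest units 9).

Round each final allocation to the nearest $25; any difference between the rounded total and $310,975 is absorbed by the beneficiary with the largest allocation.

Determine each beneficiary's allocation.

Chaudhri: $83,900 · Becker: $104,650 · Nwosu: $122,425

Totals — ownership shares 3,151, profit-interest units 22.
Blended shares (60% ownership shares + 40% profit-interest units): Chaudhri 0.2698; Becker 0.3366; Nwosu 0.3937.
Pro-rata amounts: Chaudhri 83,896.23; Becker 104,660.79; Nwosu 122,417.98.
After rounding ($25): Chaudhri $83,900; Becker $104,650; Nwosu $122,425. Sum = $310,975.
No rounding difference to absorb.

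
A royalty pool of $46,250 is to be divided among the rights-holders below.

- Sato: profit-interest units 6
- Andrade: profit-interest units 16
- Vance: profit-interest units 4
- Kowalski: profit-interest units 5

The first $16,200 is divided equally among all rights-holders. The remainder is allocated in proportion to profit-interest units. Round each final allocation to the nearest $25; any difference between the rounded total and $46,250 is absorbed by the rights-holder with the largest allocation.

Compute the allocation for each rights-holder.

Sato: $9,875; Andrade: $19,550; Vance: $7,925; Kowalski: $8,900

Equal tier: $16,200 ÷ 4 = $4,050 apiece.
Remainder $30,050 by profit-interest units (total 31): Sato 5,816.13 → $5,825; Andrade 15,509.68 → $15,500; Vance 3,877.42 → $3,875; Kowalski 4,846.77 → $4,850.
Totals: Sato $4,050 + $5,825 = $9,875; Andrade $4,050 + $15,500 = $19,550; Vance $4,050 + $3,875 = $7,925; Kowalski $4,050 + $4,850 = $8,900.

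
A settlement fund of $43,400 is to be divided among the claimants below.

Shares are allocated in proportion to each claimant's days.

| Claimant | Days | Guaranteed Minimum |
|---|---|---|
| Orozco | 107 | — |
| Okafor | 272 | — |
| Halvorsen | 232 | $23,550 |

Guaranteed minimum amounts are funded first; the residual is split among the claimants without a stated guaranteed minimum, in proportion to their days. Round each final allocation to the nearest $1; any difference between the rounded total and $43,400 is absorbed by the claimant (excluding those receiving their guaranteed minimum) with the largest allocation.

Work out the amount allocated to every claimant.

Minimums first: Halvorsen $23,550. Remaining pool $19,850.
Remaining pool split over remaining days 379: Orozco 5,604.09 → $5,604; Okafor 14,245.91 → $14,246.

Orozco: $5,604; Okafor: $14,246; Halvorsen: $23,550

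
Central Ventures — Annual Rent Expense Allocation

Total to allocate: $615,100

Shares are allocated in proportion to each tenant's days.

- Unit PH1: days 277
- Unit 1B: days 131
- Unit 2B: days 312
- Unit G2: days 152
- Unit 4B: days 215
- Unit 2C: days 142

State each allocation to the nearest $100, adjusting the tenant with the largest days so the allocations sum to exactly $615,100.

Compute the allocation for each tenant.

Unit PH1: $138,600; Unit 1B: $65,600; Unit 2B: $156,100; Unit G2: $76,100; Unit 4B: $107,600; Unit 2C: $71,100

Combined days = 1,229.
Pro-rata amounts: Unit PH1 277/1,229 × $615,100 = 138,635.23; Unit 1B 131/1,229 × $615,100 = 65,563.95; Unit 2B 312/1,229 × $615,100 = 156,152.32; Unit G2 152/1,229 × $615,100 = 76,074.21; Unit 4B 215/1,229 × $615,100 = 107,604.96; Unit 2C 142/1,229 × $615,100 = 71,069.32.
At nearest $100: Unit PH1 $138,600; Unit 1B $65,600; Unit 2B $156,200; Unit G2 $76,100; Unit 4B $107,600; Unit 2C $71,100. Sum = $615,200.
Difference $615,100 − $615,200 = −$100 applied to largest days (Unit 2B): Unit 2B becomes $156,100.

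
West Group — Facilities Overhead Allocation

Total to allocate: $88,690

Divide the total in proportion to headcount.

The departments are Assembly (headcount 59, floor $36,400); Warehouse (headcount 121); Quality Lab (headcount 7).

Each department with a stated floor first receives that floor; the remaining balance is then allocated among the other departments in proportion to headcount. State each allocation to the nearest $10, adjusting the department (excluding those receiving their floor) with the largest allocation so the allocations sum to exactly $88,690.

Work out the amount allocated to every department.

Assembly: $36,400; Warehouse: $49,430; Quality Lab: $2,860

Guaranteed amounts: Assembly $36,400. Remaining pool $52,290.
Remaining pool split over remaining headcount 128: Warehouse 49,430.39 → $49,430; Quality Lab 2,859.61 → $2,860.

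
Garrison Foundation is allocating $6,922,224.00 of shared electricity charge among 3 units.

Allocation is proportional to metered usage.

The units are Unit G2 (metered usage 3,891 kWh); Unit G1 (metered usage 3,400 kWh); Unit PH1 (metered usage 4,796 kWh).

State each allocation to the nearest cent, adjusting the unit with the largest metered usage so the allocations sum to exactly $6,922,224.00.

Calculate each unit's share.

Total metered usage = 3,891 + 3,400 + 4,796 = 12,087.
Pro-rata amounts: Unit G2 2,228,375.4103; Unit G1 1,947,179.7468; Unit PH1 2,746,668.8429.
After rounding (cent): Unit G2 $2,228,375.41; Unit G1 $1,947,179.75; Unit PH1 $2,746,668.84. Sum = $6,922,224.00.
No rounding difference to absorb.

Unit G2: $2,228,375.41; Unit G1: $1,947,179.75; Unit PH1: $2,746,668.84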